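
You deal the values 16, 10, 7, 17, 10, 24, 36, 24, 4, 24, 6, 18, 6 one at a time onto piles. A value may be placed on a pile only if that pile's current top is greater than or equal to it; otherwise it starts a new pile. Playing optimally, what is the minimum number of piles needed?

4

The minimum number of non-increasing subsequences covering a sequence equals the length of its longest strictly increasing subsequence.
LIS length is 4 (e.g. 16, 17, 24, 36), so 4 piles are needed.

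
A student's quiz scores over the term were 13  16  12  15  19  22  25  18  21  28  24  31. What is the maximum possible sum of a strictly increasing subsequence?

Let S[i] be the best sum of a strictly increasing subsequence ending at i:
i:       1   2   3   4   5   6   7   8   9  10  11  12
a[i]:   13  16  12  15  19  22  25  18  21  28  24  31
S:      13  29  12  28  48  70  95  47  69 123  94 154
Maximum is 154 (e.g. 13 + 16 + 19 + 22 + 25 + 28 + 31).

154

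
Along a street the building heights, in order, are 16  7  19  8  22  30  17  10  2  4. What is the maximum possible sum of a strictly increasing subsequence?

87

Let S[i] be the best sum of a strictly increasing subsequence ending at i:
i:      1  2  3  4  5  6  7  8  9 10
a[i]:  16  7 19  8 22 30 17 10  2  4
S:     16  7 35 15 57 87 33 25  2  6
Maximum is 87 (e.g. 16 + 19 + 22 + 30).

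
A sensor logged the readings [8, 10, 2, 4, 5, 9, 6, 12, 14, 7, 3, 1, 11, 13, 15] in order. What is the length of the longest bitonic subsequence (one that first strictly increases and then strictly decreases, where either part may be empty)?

inc[i] = longest strictly increasing subsequence ending at i; dec[i] = longest strictly decreasing subsequence starting at i:
i:      1  2  3  4  5  6  7  8  9 10 11 12 13 14 15
a[i]:   8 10  2  4  5  9  6 12 14  7  3  1 11 13 15
inc:    1  2  1  2  3  4  4  5  6  5  2  1  6  7  8
dec:    4  5  2  3  3  4  3  4  4  3  2  1  1  1  1
Best peak at i=9 (value 14): inc=6, dec=4, length 6+4−1 = 9.

9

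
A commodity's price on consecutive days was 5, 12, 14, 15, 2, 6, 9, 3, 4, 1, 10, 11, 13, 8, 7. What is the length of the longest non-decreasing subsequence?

6

Track the smallest tail for each achievable length (allowing ties):
5 → extends → [5]
12 → extends → [5, 12]
14 → extends → [5, 12, 14]
15 → extends → [5, 12, 14, 15]
2 → replaces 5 → [2, 12, 14, 15]
6 → replaces 12 → [2, 6, 14, 15]
9 → replaces 14 → [2, 6, 9, 15]
3 → replaces 6 → [2, 3, 9, 15]
4 → replaces 9 → [2, 3, 4, 15]
1 → replaces 2 → [1, 3, 4, 15]
10 → replaces 15 → [1, 3, 4, 10]
11 → extends → [1, 3, 4, 10, 11]
13 → extends → [1, 3, 4, 10, 11, 13]
8 → replaces 10 → [1, 3, 4, 8, 11, 13]
7 → replaces 8 → [1, 3, 4, 7, 11, 13]
Six tails, so the longest non-decreasing subsequence has length 6 (e.g. 5, 6, 9, 10, 11, 13).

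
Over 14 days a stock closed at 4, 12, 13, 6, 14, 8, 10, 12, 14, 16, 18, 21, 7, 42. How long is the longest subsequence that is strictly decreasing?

3

Negate each value so 'decreasing' becomes 'increasing', then run patience tails on the negated sequence:
-4 → extends → [-4]
-12 → replaces -4 → [-12]
-13 → replaces -12 → [-13]
-6 → extends → [-13, -6]
-14 → replaces -13 → [-14, -6]
-8 → replaces -6 → [-14, -8]
-10 → replaces -8 → [-14, -10]
-12 → replaces -10 → [-14, -12]
-14 → already a tail → [-14, -12]
-16 → replaces -14 → [-16, -12]
-18 → replaces -16 → [-18, -12]
-21 → replaces -18 → [-21, -12]
-7 → extends → [-21, -12, -7]
-42 → replaces -21 → [-42, -12, -7]
Three tails, so the longest strictly decreasing subsequence of the original has length 3.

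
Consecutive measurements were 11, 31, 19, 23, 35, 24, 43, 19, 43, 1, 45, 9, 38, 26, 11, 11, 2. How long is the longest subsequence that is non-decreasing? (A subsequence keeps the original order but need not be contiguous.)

7

Track the smallest tail for each achievable length (allowing ties):
11 → extends → [11]
31 → extends → [11, 31]
19 → replaces 31 → [11, 19]
23 → extends → [11, 19, 23]
35 → extends → [11, 19, 23, 35]
24 → replaces 35 → [11, 19, 23, 24]
43 → extends → [11, 19, 23, 24, 43]
19 → replaces 23 → [11, 19, 19, 24, 43]
43 → extends → [11, 19, 19, 24, 43, 43]
1 → replaces 11 → [1, 19, 19, 24, 43, 43]
45 → extends → [1, 19, 19, 24, 43, 43, 45]
9 → replaces 19 → [1, 9, 19, 24, 43, 43, 45]
38 → replaces 43 → [1, 9, 19, 24, 38, 43, 45]
26 → replaces 38 → [1, 9, 19, 24, 26, 43, 45]
11 → replaces 19 → [1, 9, 11, 24, 26, 43, 45]
11 → replaces 24 → [1, 9, 11, 11, 26, 43, 45]
2 → replaces 9 → [1, 2, 11, 11, 26, 43, 45]
Seven tails, so the longest non-decreasing subsequence has length 7 (e.g. 11, 19, 23, 35, 43, 43, 45).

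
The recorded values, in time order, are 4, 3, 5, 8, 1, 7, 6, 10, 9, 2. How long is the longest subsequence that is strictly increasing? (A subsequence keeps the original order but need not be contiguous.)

4

Track the smallest tail for each achievable length (strict):
4 → extends → [4]
3 → replaces 4 → [3]
5 → extends → [3, 5]
8 → extends → [3, 5, 8]
1 → replaces 3 → [1, 5, 8]
7 → replaces 8 → [1, 5, 7]
6 → replaces 7 → [1, 5, 6]
10 → extends → [1, 5, 6, 10]
9 → replaces 10 → [1, 5, 6, 9]
2 → replaces 5 → [1, 2, 6, 9]
Four tails, so the longest strictly increasing subsequence has length 4 (e.g. 4, 5, 8, 10).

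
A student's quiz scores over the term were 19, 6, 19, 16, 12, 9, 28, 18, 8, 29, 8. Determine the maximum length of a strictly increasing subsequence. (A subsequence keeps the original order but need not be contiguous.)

4

Let dp[i] be the length of the longest such subsequence ending at index i:
i:      1  2  3  4  5  6  7  8  9 10 11
a[i]:  19  6 19 16 12  9 28 18  8 29  8
dp:     1  1  2  2  2  2  3  3  2  4  2
Maximum dp value is 4.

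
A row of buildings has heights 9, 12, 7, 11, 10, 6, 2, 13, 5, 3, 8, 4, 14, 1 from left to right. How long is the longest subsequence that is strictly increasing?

4

Track the smallest tail for each achievable length (strict):
9 → extends → [9]
12 → extends → [9, 12]
7 → replaces 9 → [7, 12]
11 → replaces 12 → [7, 11]
10 → replaces 11 → [7, 10]
6 → replaces 7 → [6, 10]
2 → replaces 6 → [2, 10]
13 → extends → [2, 10, 13]
5 → replaces 10 → [2, 5, 13]
3 → replaces 5 → [2, 3, 13]
8 → replaces 13 → [2, 3, 8]
4 → replaces 8 → [2, 3, 4]
14 → extends → [2, 3, 4, 14]
1 → replaces 2 → [1, 3, 4, 14]
Four tails, so the longest strictly increasing subsequence has length 4 (e.g. 9, 12, 13, 14).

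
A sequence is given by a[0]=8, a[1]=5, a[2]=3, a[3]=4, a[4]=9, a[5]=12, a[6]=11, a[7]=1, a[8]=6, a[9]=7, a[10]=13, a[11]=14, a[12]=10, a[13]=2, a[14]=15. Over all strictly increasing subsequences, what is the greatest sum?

Let S[i] be the best sum of a strictly increasing subsequence ending at i:
i:      0  1  2  3  4  5  6  7  8  9 10 11 12 13 14
a[i]:   8  5  3  4  9 12 11  1  6  7 13 14 10  2 15
S:      8  5  3  7 17 29 28  1 13 20 42 56 30  3 71
Maximum is 71 (e.g. 8 + 9 + 12 + 13 + 14 + 15).

71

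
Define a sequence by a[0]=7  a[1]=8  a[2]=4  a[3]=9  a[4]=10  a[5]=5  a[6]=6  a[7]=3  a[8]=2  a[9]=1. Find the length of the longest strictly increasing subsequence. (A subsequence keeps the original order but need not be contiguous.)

4

Track the smallest tail for each achievable length (strict):
7 → extends → [7]
8 → extends → [7, 8]
4 → replaces 7 → [4, 8]
9 → extends → [4, 8, 9]
10 → extends → [4, 8, 9, 10]
5 → replaces 8 → [4, 5, 9, 10]
6 → replaces 9 → [4, 5, 6, 10]
3 → replaces 4 → [3, 5, 6, 10]
2 → replaces 3 → [2, 5, 6, 10]
1 → replaces 2 → [1, 5, 6, 10]
Four tails, so the longest strictly increasing subsequence has length 4 (e.g. 7, 8, 9, 10).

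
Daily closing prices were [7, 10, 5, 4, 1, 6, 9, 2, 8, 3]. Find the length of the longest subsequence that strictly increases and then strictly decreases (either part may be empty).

5

inc[i] = longest strictly increasing subsequence ending at i; dec[i] = longest strictly decreasing subsequence starting at i:
i:      1  2  3  4  5  6  7  8  9 10
a[i]:   7 10  5  4  1  6  9  2  8  3
inc:    1  2  1  1  1  2  3  2  3  3
dec:    4  4  3  2  1  2  3  1  2  1
Best peak at i=2 (value 10): inc=2, dec=4, length 2+4−1 = 5.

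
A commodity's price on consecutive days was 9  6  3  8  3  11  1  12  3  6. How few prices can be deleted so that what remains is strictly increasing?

Fewest deletions = n − (longest strictly increasing subsequence).
i:      1  2  3  4  5  6  7  8  9 10
a[i]:   9  6  3  8  3 11  1 12  3  6
dp:     1  1  1  2  1  3  1  4  2  3
max dp = 4, so deletions = 10 − 4 = 6.

6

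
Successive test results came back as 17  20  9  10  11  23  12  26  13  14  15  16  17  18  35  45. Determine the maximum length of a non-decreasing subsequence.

12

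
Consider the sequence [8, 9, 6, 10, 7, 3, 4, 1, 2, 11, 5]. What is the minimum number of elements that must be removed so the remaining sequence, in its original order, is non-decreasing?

7

Fewest deletions = n − (longest non-decreasing subsequence).
i:      1  2  3  4  5  6  7  8  9 10 11
a[i]:   8  9  6 10  7  3  4  1  2 11  5
dp:     1  2  1  3  2  1  2  1  2  4  3
max dp = 4, so deletions = 11 − 4 = 7.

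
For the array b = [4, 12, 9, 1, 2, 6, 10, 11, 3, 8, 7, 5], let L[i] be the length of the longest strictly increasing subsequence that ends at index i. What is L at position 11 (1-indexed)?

4

dp[i] = 1 + max{dp[j] : j<i, b[j]<b[i]} (or 1 if no such j):
i:      1  2  3  4  5  6  7  8  9 10 11 12
b[i]:   4 12  9  1  2  6 10 11  3  8  7  5
dp:     1  2  2  1  2  3  4  5  3  4  4  4
At index 11 the value is 4.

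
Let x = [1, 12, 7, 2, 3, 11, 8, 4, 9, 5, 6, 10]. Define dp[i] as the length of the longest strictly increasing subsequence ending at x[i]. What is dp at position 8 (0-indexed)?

5

dp[i] = 1 + max{dp[j] : j<i, x[j]<x[i]} (or 1 if no such j):
i:      0  1  2  3  4  5  6  7  8  9 10 11
x[i]:   1 12  7  2  3 11  8  4  9  5  6 10
dp:     1  2  2  2  3  4  4  4  5  5  6  7
At index 8 the value is 5.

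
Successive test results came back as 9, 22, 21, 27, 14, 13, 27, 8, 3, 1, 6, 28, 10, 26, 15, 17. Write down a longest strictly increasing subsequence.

3, 6, 10, 15, 17

Patience tails give the LIS length; then backtrack through the dp parents:
9 → extends → [9]
22 → extends → [9, 22]
21 → replaces 22 → [9, 21]
27 → extends → [9, 21, 27]
14 → replaces 21 → [9, 14, 27]
13 → replaces 14 → [9, 13, 27]
27 → already a tail → [9, 13, 27]
8 → replaces 9 → [8, 13, 27]
3 → replaces 8 → [3, 13, 27]
1 → replaces 3 → [1, 13, 27]
6 → replaces 13 → [1, 6, 27]
28 → extends → [1, 6, 27, 28]
10 → replaces 27 → [1, 6, 10, 28]
26 → replaces 28 → [1, 6, 10, 26]
15 → replaces 26 → [1, 6, 10, 15]
17 → extends → [1, 6, 10, 15, 17]
Length 5; one witness is 3, 6, 10, 15, 17.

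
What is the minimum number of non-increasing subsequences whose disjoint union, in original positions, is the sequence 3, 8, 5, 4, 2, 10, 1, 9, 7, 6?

3

The minimum number of non-increasing subsequences covering a sequence equals the length of its longest strictly increasing subsequence.
LIS length is 3 (e.g. 3, 8, 10), so 3 piles are needed.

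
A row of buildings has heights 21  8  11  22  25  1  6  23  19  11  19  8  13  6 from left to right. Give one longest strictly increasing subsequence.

Patience tails give the LIS length; then backtrack through the dp parents:
21 → extends → [21]
8 → replaces 21 → [8]
11 → extends → [8, 11]
22 → extends → [8, 11, 22]
25 → extends → [8, 11, 22, 25]
1 → replaces 8 → [1, 11, 22, 25]
6 → replaces 11 → [1, 6, 22, 25]
23 → replaces 25 → [1, 6, 22, 23]
19 → replaces 22 → [1, 6, 19, 23]
11 → replaces 19 → [1, 6, 11, 23]
19 → replaces 23 → [1, 6, 11, 19]
8 → replaces 11 → [1, 6, 8, 19]
13 → replaces 19 → [1, 6, 8, 13]
6 → already a tail → [1, 6, 8, 13]
Length 4; one witness is 8, 11, 22, 25.

8, 11, 22, 25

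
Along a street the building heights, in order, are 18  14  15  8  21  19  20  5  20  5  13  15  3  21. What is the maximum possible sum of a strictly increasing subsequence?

89

Let S[i] be the best sum of a strictly increasing subsequence ending at i:
i:      1  2  3  4  5  6  7  8  9 10 11 12 13 14
a[i]:  18 14 15  8 21 19 20  5 20  5 13 15  3 21
S:     18 14 29  8 50 48 68  5 68  5 21 36  3 89
Maximum is 89 (e.g. 14 + 15 + 19 + 20 + 21).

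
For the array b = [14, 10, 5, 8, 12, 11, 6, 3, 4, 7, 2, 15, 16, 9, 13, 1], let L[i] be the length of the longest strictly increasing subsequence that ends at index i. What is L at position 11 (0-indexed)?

dp[i] = 1 + max{dp[j] : j<i, b[j]<b[i]} (or 1 if no such j):
i:      0  1  2  3  4  5  6  7  8  9 10 11 12 13 14 15
b[i]:  14 10  5  8 12 11  6  3  4  7  2 15 16  9 13  1
dp:     1  1  1  2  3  3  2  1  2  3  1  4  5  4  5  1
At index 11 the value is 4.

4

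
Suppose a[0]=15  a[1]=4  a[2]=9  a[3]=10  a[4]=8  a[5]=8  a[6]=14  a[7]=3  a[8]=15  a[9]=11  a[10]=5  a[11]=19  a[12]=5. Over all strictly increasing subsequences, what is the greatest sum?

Let S[i] be the best sum of a strictly increasing subsequence ending at i:
i:      0  1  2  3  4  5  6  7  8  9 10 11 12
a[i]:  15  4  9 10  8  8 14  3 15 11  5 19  5
S:     15  4 13 23 12 12 37  3 52 34  9 71  9
Maximum is 71 (e.g. 4 + 9 + 10 + 14 + 15 + 19).

71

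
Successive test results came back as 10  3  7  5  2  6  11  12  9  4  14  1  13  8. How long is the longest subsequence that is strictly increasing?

6

Track the smallest tail for each achievable length (strict):
10 → extends → [10]
3 → replaces 10 → [3]
7 → extends → [3, 7]
5 → replaces 7 → [3, 5]
2 → replaces 3 → [2, 5]
6 → extends → [2, 5, 6]
11 → extends → [2, 5, 6, 11]
12 → extends → [2, 5, 6, 11, 12]
9 → replaces 11 → [2, 5, 6, 9, 12]
4 → replaces 5 → [2, 4, 6, 9, 12]
14 → extends → [2, 4, 6, 9, 12, 14]
1 → replaces 2 → [1, 4, 6, 9, 12, 14]
13 → replaces 14 → [1, 4, 6, 9, 12, 13]
8 → replaces 9 → [1, 4, 6, 8, 12, 13]
Six tails, so the longest strictly increasing subsequence has length 6 (e.g. 3, 5, 6, 11, 12, 14).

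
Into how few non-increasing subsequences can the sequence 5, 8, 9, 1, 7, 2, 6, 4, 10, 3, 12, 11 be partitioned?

5

Place each on the leftmost legal pile:
5 → new pile 1 (tops now [5])
8 → new pile 2 (tops now [5, 8])
9 → new pile 3 (tops now [5, 8, 9])
1 → pile 1 (tops now [1, 8, 9])
7 → pile 2 (tops now [1, 7, 9])
2 → pile 2 (tops now [1, 2, 9])
6 → pile 3 (tops now [1, 2, 6])
4 → pile 3 (tops now [1, 2, 4])
10 → new pile 4 (tops now [1, 2, 4, 10])
3 → pile 3 (tops now [1, 2, 3, 10])
12 → new pile 5 (tops now [1, 2, 3, 10, 12])
11 → pile 5 (tops now [1, 2, 3, 10, 11])
Five piles.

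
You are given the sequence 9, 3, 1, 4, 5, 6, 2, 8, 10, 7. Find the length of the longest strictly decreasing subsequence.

Negate each value so 'decreasing' becomes 'increasing', then run patience tails on the negated sequence:
-9 → extends → [-9]
-3 → extends → [-9, -3]
-1 → extends → [-9, -3, -1]
-4 → replaces -3 → [-9, -4, -1]
-5 → replaces -4 → [-9, -5, -1]
-6 → replaces -5 → [-9, -6, -1]
-2 → replaces -1 → [-9, -6, -2]
-8 → replaces -6 → [-9, -8, -2]
-10 → replaces -9 → [-10, -8, -2]
-7 → replaces -2 → [-10, -8, -7]
Three tails, so the longest strictly decreasing subsequence of the original has length 3.

3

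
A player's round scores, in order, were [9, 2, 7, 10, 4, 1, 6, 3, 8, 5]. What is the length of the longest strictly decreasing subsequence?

4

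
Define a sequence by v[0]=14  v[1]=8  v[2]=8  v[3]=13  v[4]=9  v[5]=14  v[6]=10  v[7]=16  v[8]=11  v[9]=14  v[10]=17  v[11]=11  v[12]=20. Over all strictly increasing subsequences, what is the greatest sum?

89

Let S[i] be the best sum of a strictly increasing subsequence ending at i:
i:      0  1  2  3  4  5  6  7  8  9 10 11 12
v[i]:  14  8  8 13  9 14 10 16 11 14 17 11 20
S:     14  8  8 21 17 35 27 51 38 52 69 38 89
Maximum is 89 (e.g. 8 + 9 + 10 + 11 + 14 + 17 + 20).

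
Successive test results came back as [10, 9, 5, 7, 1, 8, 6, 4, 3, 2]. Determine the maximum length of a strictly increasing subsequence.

Track the smallest tail for each achievable length (strict):
10 → extends → [10]
9 → replaces 10 → [9]
5 → replaces 9 → [5]
7 → extends → [5, 7]
1 → replaces 5 → [1, 7]
8 → extends → [1, 7, 8]
6 → replaces 7 → [1, 6, 8]
4 → replaces 6 → [1, 4, 8]
3 → replaces 4 → [1, 3, 8]
2 → replaces 3 → [1, 2, 8]
Three tails, so the longest strictly increasing subsequence has length 3 (e.g. 5, 7, 8).

3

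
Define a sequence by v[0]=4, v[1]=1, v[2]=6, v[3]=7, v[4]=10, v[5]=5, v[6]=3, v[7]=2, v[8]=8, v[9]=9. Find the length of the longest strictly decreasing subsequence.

4

Let dp[i] be the longest strictly decreasing subsequence ending at i:
i:      0  1  2  3  4  5  6  7  8  9
v[i]:   4  1  6  7 10  5  3  2  8  9
dp:     1  2  1  1  1  2  3  4  2  2
Maximum is 4.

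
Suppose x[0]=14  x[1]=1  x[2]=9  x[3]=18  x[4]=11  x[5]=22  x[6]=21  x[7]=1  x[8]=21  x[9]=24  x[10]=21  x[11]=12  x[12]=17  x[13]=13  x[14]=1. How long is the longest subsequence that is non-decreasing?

Track the smallest tail for each achievable length (allowing ties):
14 → extends → [14]
1 → replaces 14 → [1]
9 → extends → [1, 9]
18 → extends → [1, 9, 18]
11 → replaces 18 → [1, 9, 11]
22 → extends → [1, 9, 11, 22]
21 → replaces 22 → [1, 9, 11, 21]
1 → replaces 9 → [1, 1, 11, 21]
21 → extends → [1, 1, 11, 21, 21]
24 → extends → [1, 1, 11, 21, 21, 24]
21 → replaces 24 → [1, 1, 11, 21, 21, 21]
12 → replaces 21 → [1, 1, 11, 12, 21, 21]
17 → replaces 21 → [1, 1, 11, 12, 17, 21]
13 → replaces 17 → [1, 1, 11, 12, 13, 21]
1 → replaces 11 → [1, 1, 1, 12, 13, 21]
Six tails, so the longest non-decreasing subsequence has length 6 (e.g. 1, 9, 18, 21, 21, 24).

6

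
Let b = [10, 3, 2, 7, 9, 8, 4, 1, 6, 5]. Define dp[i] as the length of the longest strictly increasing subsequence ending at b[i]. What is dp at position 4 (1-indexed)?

2

dp[i] = 1 + max{dp[j] : j<i, b[j]<b[i]} (or 1 if no such j):
i:      1  2  3  4  5  6  7  8  9 10
b[i]:  10  3  2  7  9  8  4  1  6  5
dp:     1  1  1  2  3  3  2  1  3  3
At index 4 the value is 2.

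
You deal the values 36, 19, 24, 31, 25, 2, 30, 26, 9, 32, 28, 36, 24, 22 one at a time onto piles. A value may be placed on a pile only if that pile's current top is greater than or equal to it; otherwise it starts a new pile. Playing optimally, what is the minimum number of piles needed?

The minimum number of non-increasing subsequences covering a sequence equals the length of its longest strictly increasing subsequence.
LIS length is 6 (e.g. 19, 24, 25, 30, 32, 36), so 6 piles are needed.

6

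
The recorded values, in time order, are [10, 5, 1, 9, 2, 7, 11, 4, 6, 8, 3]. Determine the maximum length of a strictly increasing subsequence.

Track the smallest tail for each achievable length (strict):
10 → extends → [10]
5 → replaces 10 → [5]
1 → replaces 5 → [1]
9 → extends → [1, 9]
2 → replaces 9 → [1, 2]
7 → extends → [1, 2, 7]
11 → extends → [1, 2, 7, 11]
4 → replaces 7 → [1, 2, 4, 11]
6 → replaces 11 → [1, 2, 4, 6]
8 → extends → [1, 2, 4, 6, 8]
3 → replaces 4 → [1, 2, 3, 6, 8]
Five tails, so the longest strictly increasing subsequence has length 5 (e.g. 1, 2, 4, 6, 8).

5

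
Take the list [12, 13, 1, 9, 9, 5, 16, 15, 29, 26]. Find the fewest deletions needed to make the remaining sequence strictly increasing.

Fewest deletions = n − (longest strictly increasing subsequence).
i:      1  2  3  4  5  6  7  8  9 10
a[i]:  12 13  1  9  9  5 16 15 29 26
dp:     1  2  1  2  2  2  3  3  4  4
max dp = 4, so deletions = 10 − 4 = 6.

6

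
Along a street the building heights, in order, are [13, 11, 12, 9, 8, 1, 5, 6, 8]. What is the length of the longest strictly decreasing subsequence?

5

Negate each value so 'decreasing' becomes 'increasing', then run patience tails on the negated sequence:
-13 → extends → [-13]
-11 → extends → [-13, -11]
-12 → replaces -11 → [-13, -12]
-9 → extends → [-13, -12, -9]
-8 → extends → [-13, -12, -9, -8]
-1 → extends → [-13, -12, -9, -8, -1]
-5 → replaces -1 → [-13, -12, -9, -8, -5]
-6 → replaces -5 → [-13, -12, -9, -8, -6]
-8 → already a tail → [-13, -12, -9, -8, -6]
Five tails, so the longest strictly decreasing subsequence of the original has length 5.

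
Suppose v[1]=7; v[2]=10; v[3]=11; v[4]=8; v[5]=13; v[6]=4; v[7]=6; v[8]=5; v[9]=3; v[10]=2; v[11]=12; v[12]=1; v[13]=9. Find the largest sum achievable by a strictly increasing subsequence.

Let S[i] be the best sum of a strictly increasing subsequence ending at i:
i:      1  2  3  4  5  6  7  8  9 10 11 12 13
v[i]:   7 10 11  8 13  4  6  5  3  2 12  1  9
S:      7 17 28 15 41  4 10  9  3  2 40  1 24
Maximum is 41 (e.g. 7 + 10 + 11 + 13).

41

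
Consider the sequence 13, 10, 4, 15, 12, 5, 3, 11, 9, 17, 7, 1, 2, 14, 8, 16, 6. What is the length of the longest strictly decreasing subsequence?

6

Let dp[i] be the longest strictly decreasing subsequence ending at i:
i:      1  2  3  4  5  6  7  8  9 10 11 12 13 14 15 16 17
a[i]:  13 10  4 15 12  5  3 11  9 17  7  1  2 14  8 16  6
dp:     1  2  3  1  2  3  4  3  4  1  5  6  6  2  5  2  6
Maximum is 6.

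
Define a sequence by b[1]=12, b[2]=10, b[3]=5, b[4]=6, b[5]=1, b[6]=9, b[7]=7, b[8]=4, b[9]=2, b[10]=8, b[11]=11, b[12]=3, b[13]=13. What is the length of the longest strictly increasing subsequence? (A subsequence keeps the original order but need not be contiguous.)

6

Track the smallest tail for each achievable length (strict):
12 → extends → [12]
10 → replaces 12 → [10]
5 → replaces 10 → [5]
6 → extends → [5, 6]
1 → replaces 5 → [1, 6]
9 → extends → [1, 6, 9]
7 → replaces 9 → [1, 6, 7]
4 → replaces 6 → [1, 4, 7]
2 → replaces 4 → [1, 2, 7]
8 → extends → [1, 2, 7, 8]
11 → extends → [1, 2, 7, 8, 11]
3 → replaces 7 → [1, 2, 3, 8, 11]
13 → extends → [1, 2, 3, 8, 11, 13]
Six tails, so the longest strictly increasing subsequence has length 6 (e.g. 5, 6, 7, 8, 11, 13).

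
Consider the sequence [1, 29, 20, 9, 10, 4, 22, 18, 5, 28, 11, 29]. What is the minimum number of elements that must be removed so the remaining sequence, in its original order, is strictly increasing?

6

Fewest deletions = n − (longest strictly increasing subsequence).
Patience tails:
1 → extends → [1]
29 → extends → [1, 29]
20 → replaces 29 → [1, 20]
9 → replaces 20 → [1, 9]
10 → extends → [1, 9, 10]
4 → replaces 9 → [1, 4, 10]
22 → extends → [1, 4, 10, 22]
18 → replaces 22 → [1, 4, 10, 18]
5 → replaces 10 → [1, 4, 5, 18]
28 → extends → [1, 4, 5, 18, 28]
11 → replaces 18 → [1, 4, 5, 11, 28]
29 → extends → [1, 4, 5, 11, 28, 29]
Longest strictly increasing subsequence has length 6, so deletions = 12 − 6 = 6.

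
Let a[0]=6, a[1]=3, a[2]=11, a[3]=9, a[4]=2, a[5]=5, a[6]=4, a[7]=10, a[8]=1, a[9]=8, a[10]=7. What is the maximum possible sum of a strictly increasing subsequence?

25

Let S[i] be the best sum of a strictly increasing subsequence ending at i:
i:      0  1  2  3  4  5  6  7  8  9 10
a[i]:   6  3 11  9  2  5  4 10  1  8  7
S:      6  3 17 15  2  8  7 25  1 16 15
Maximum is 25 (e.g. 6 + 9 + 10).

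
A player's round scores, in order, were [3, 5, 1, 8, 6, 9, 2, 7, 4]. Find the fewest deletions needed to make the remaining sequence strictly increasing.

Fewest deletions = n − (longest strictly increasing subsequence).
i:     1 2 3 4 5 6 7 8 9
a[i]:  3 5 1 8 6 9 2 7 4
dp:    1 2 1 3 3 4 2 4 3
max dp = 4, so deletions = 9 − 4 = 5.

5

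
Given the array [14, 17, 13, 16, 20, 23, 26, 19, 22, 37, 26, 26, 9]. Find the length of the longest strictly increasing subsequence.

6

Track the smallest tail for each achievable length (strict):
14 → extends → [14]
17 → extends → [14, 17]
13 → replaces 14 → [13, 17]
16 → replaces 17 → [13, 16]
20 → extends → [13, 16, 20]
23 → extends → [13, 16, 20, 23]
26 → extends → [13, 16, 20, 23, 26]
19 → replaces 20 → [13, 16, 19, 23, 26]
22 → replaces 23 → [13, 16, 19, 22, 26]
37 → extends → [13, 16, 19, 22, 26, 37]
26 → already a tail → [13, 16, 19, 22, 26, 37]
26 → already a tail → [13, 16, 19, 22, 26, 37]
9 → replaces 13 → [9, 16, 19, 22, 26, 37]
Six tails, so the longest strictly increasing subsequence has length 6 (e.g. 14, 17, 20, 23, 26, 37).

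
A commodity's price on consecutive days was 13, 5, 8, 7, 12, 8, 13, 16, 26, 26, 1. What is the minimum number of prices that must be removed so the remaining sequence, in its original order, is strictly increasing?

Fewest deletions = n − (longest strictly increasing subsequence).
Patience tails:
13 → extends → [13]
5 → replaces 13 → [5]
8 → extends → [5, 8]
7 → replaces 8 → [5, 7]
12 → extends → [5, 7, 12]
8 → replaces 12 → [5, 7, 8]
13 → extends → [5, 7, 8, 13]
16 → extends → [5, 7, 8, 13, 16]
26 → extends → [5, 7, 8, 13, 16, 26]
26 → already a tail → [5, 7, 8, 13, 16, 26]
1 → replaces 5 → [1, 7, 8, 13, 16, 26]
Longest strictly increasing subsequence has length 6, so deletions = 11 − 6 = 5.

5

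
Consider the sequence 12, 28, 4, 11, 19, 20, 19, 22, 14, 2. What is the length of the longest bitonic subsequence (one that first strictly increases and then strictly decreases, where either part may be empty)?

inc[i] = longest strictly increasing subsequence ending at i; dec[i] = longest strictly decreasing subsequence starting at i:
i:      1  2  3  4  5  6  7  8  9 10
a[i]:  12 28  4 11 19 20 19 22 14  2
inc:    1  2  1  2  3  4  3  5  3  1
dec:    3  5  2  2  3  4  3  3  2  1
Best peak at i=6 (value 20): inc=4, dec=4, length 4+4−1 = 7.

7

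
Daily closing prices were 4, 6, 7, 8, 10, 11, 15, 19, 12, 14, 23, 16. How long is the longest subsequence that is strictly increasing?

9

Track the smallest tail for each achievable length (strict):
4 → extends → [4]
6 → extends → [4, 6]
7 → extends → [4, 6, 7]
8 → extends → [4, 6, 7, 8]
10 → extends → [4, 6, 7, 8, 10]
11 → extends → [4, 6, 7, 8, 10, 11]
15 → extends → [4, 6, 7, 8, 10, 11, 15]
19 → extends → [4, 6, 7, 8, 10, 11, 15, 19]
12 → replaces 15 → [4, 6, 7, 8, 10, 11, 12, 19]
14 → replaces 19 → [4, 6, 7, 8, 10, 11, 12, 14]
23 → extends → [4, 6, 7, 8, 10, 11, 12, 14, 23]
16 → replaces 23 → [4, 6, 7, 8, 10, 11, 12, 14, 16]
Nine tails, so the longest strictly increasing subsequence has length 9 (e.g. 4, 6, 7, 8, 10, 11, 15, 19, 23).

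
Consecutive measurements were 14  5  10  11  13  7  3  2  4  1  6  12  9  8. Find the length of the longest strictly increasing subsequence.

4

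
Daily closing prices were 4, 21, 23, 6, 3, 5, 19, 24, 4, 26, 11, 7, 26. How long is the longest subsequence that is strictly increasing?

5

Let dp[i] be the length of the longest such subsequence ending at index i:
i:      1  2  3  4  5  6  7  8  9 10 11 12 13
a[i]:   4 21 23  6  3  5 19 24  4 26 11  7 26
dp:     1  2  3  2  1  2  3  4  2  5  3  3  5
Maximum dp value is 5.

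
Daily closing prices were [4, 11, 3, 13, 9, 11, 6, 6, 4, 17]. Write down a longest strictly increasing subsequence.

Patience tails give the LIS length; then backtrack through the dp parents:
4 → extends → [4]
11 → extends → [4, 11]
3 → replaces 4 → [3, 11]
13 → extends → [3, 11, 13]
9 → replaces 11 → [3, 9, 13]
11 → replaces 13 → [3, 9, 11]
6 → replaces 9 → [3, 6, 11]
6 → already a tail → [3, 6, 11]
4 → replaces 6 → [3, 4, 11]
17 → extends → [3, 4, 11, 17]
Length 4; one witness is 4, 11, 13, 17.

4, 11, 13, 17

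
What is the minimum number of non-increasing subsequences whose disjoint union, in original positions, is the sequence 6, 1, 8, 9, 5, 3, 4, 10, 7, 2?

The minimum number of non-increasing subsequences covering a sequence equals the length of its longest strictly increasing subsequence.
LIS length is 4 (e.g. 6, 8, 9, 10), so 4 piles are needed.

4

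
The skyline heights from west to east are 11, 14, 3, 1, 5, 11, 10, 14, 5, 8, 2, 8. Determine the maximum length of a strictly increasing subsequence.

Track the smallest tail for each achievable length (strict):
11 → extends → [11]
14 → extends → [11, 14]
3 → replaces 11 → [3, 14]
1 → replaces 3 → [1, 14]
5 → replaces 14 → [1, 5]
11 → extends → [1, 5, 11]
10 → replaces 11 → [1, 5, 10]
14 → extends → [1, 5, 10, 14]
5 → already a tail → [1, 5, 10, 14]
8 → replaces 10 → [1, 5, 8, 14]
2 → replaces 5 → [1, 2, 8, 14]
8 → already a tail → [1, 2, 8, 14]
Four tails, so the longest strictly increasing subsequence has length 4 (e.g. 3, 5, 11, 14).

4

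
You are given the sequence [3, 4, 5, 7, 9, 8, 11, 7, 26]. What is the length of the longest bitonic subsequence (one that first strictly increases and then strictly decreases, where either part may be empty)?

inc[i] = longest strictly increasing subsequence ending at i; dec[i] = longest strictly decreasing subsequence starting at i:
i:      1  2  3  4  5  6  7  8  9
a[i]:   3  4  5  7  9  8 11  7 26
inc:    1  2  3  4  5  5  6  4  7
dec:    1  1  1  1  3  2  2  1  1
Best peak at i=5 (value 9): inc=5, dec=3, length 5+3−1 = 7.

7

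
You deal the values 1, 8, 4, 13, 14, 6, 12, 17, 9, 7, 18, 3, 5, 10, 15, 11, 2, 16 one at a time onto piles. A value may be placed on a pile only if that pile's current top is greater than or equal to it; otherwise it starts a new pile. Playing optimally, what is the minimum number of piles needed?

7

Place each on the leftmost legal pile:
1 → new pile 1 (tops now [1])
8 → new pile 2 (tops now [1, 8])
4 → pile 2 (tops now [1, 4])
13 → new pile 3 (tops now [1, 4, 13])
14 → new pile 4 (tops now [1, 4, 13, 14])
6 → pile 3 (tops now [1, 4, 6, 14])
12 → pile 4 (tops now [1, 4, 6, 12])
17 → new pile 5 (tops now [1, 4, 6, 12, 17])
9 → pile 4 (tops now [1, 4, 6, 9, 17])
7 → pile 4 (tops now [1, 4, 6, 7, 17])
18 → new pile 6 (tops now [1, 4, 6, 7, 17, 18])
3 → pile 2 (tops now [1, 3, 6, 7, 17, 18])
5 → pile 3 (tops now [1, 3, 5, 7, 17, 18])
10 → pile 5 (tops now [1, 3, 5, 7, 10, 18])
15 → pile 6 (tops now [1, 3, 5, 7, 10, 15])
11 → pile 6 (tops now [1, 3, 5, 7, 10, 11])
2 → pile 2 (tops now [1, 2, 5, 7, 10, 11])
16 → new pile 7 (tops now [1, 2, 5, 7, 10, 11, 16])
Seven piles.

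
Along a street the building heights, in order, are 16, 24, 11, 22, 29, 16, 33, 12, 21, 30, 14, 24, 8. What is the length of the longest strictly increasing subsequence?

4

Let dp[i] be the length of the longest such subsequence ending at index i:
i:      1  2  3  4  5  6  7  8  9 10 11 12 13
a[i]:  16 24 11 22 29 16 33 12 21 30 14 24  8
dp:     1  2  1  2  3  2  4  2  3  4  3  4  1
Maximum dp value is 4.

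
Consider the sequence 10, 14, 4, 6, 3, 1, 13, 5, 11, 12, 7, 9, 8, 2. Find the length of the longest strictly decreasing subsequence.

6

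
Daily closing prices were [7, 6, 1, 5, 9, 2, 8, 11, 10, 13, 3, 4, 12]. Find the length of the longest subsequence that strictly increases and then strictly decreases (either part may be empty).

inc[i] = longest strictly increasing subsequence ending at i; dec[i] = longest strictly decreasing subsequence starting at i:
i:      1  2  3  4  5  6  7  8  9 10 11 12 13
a[i]:   7  6  1  5  9  2  8 11 10 13  3  4 12
inc:    1  1  1  2  3  2  3  4  4  5  3  4  5
dec:    4  3  1  2  3  1  2  3  2  2  1  1  1
Best peak at i=8 (value 11): inc=4, dec=3, length 4+3−1 = 6.

6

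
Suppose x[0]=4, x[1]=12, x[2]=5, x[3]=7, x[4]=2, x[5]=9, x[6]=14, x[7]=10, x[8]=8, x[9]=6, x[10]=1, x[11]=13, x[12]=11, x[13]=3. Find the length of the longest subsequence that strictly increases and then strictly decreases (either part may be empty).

9

inc[i] = longest strictly increasing subsequence ending at i; dec[i] = longest strictly decreasing subsequence starting at i:
i:      0  1  2  3  4  5  6  7  8  9 10 11 12 13
x[i]:   4 12  5  7  2  9 14 10  8  6  1 13 11  3
inc:    1  2  2  3  1  4  5  5  4  3  1  6  6  2
dec:    3  5  3  3  2  4  5  4  3  2  1  3  2  1
Best peak at i=6 (value 14): inc=5, dec=5, length 5+5−1 = 9.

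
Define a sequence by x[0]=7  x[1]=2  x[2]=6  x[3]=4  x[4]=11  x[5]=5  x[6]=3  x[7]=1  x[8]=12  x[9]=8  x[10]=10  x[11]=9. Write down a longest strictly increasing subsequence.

Patience tails give the LIS length; then backtrack through the dp parents:
7 → extends → [7]
2 → replaces 7 → [2]
6 → extends → [2, 6]
4 → replaces 6 → [2, 4]
11 → extends → [2, 4, 11]
5 → replaces 11 → [2, 4, 5]
3 → replaces 4 → [2, 3, 5]
1 → replaces 2 → [1, 3, 5]
12 → extends → [1, 3, 5, 12]
8 → replaces 12 → [1, 3, 5, 8]
10 → extends → [1, 3, 5, 8, 10]
9 → replaces 10 → [1, 3, 5, 8, 9]
Length 5; one witness is 2, 4, 5, 8, 10.

2, 4, 5, 8, 10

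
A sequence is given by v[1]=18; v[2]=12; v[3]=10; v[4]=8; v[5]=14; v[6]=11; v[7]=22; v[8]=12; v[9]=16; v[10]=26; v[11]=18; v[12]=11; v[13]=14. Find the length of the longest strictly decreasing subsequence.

Negate each value so 'decreasing' becomes 'increasing', then run patience tails on the negated sequence:
-18 → extends → [-18]
-12 → extends → [-18, -12]
-10 → extends → [-18, -12, -10]
-8 → extends → [-18, -12, -10, -8]
-14 → replaces -12 → [-18, -14, -10, -8]
-11 → replaces -10 → [-18, -14, -11, -8]
-22 → replaces -18 → [-22, -14, -11, -8]
-12 → replaces -11 → [-22, -14, -12, -8]
-16 → replaces -14 → [-22, -16, -12, -8]
-26 → replaces -22 → [-26, -16, -12, -8]
-18 → replaces -16 → [-26, -18, -12, -8]
-11 → replaces -8 → [-26, -18, -12, -11]
-14 → replaces -12 → [-26, -18, -14, -11]
Four tails, so the longest strictly decreasing subsequence of the original has length 4.

4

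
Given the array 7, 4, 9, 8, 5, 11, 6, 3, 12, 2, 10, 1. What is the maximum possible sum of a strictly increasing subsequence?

Let S[i] be the best sum of a strictly increasing subsequence ending at i:
i:      1  2  3  4  5  6  7  8  9 10 11 12
a[i]:   7  4  9  8  5 11  6  3 12  2 10  1
S:      7  4 16 15  9 27 15  3 39  2 26  1
Maximum is 39 (e.g. 7 + 9 + 11 + 12).

39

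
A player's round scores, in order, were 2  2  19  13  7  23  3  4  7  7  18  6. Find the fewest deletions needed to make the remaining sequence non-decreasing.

Fewest deletions = n − (longest non-decreasing subsequence).
Patience tails:
2 → extends → [2]
2 → extends → [2, 2]
19 → extends → [2, 2, 19]
13 → replaces 19 → [2, 2, 13]
7 → replaces 13 → [2, 2, 7]
23 → extends → [2, 2, 7, 23]
3 → replaces 7 → [2, 2, 3, 23]
4 → replaces 23 → [2, 2, 3, 4]
7 → extends → [2, 2, 3, 4, 7]
7 → extends → [2, 2, 3, 4, 7, 7]
18 → extends → [2, 2, 3, 4, 7, 7, 18]
6 → replaces 7 → [2, 2, 3, 4, 6, 7, 18]
Longest non-decreasing subsequence has length 7, so deletions = 12 − 7 = 5.

5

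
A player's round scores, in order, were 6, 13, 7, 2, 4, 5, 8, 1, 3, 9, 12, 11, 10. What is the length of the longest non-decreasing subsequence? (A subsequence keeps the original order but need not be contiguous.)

Track the smallest tail for each achievable length (allowing ties):
6 → extends → [6]
13 → extends → [6, 13]
7 → replaces 13 → [6, 7]
2 → replaces 6 → [2, 7]
4 → replaces 7 → [2, 4]
5 → extends → [2, 4, 5]
8 → extends → [2, 4, 5, 8]
1 → replaces 2 → [1, 4, 5, 8]
3 → replaces 4 → [1, 3, 5, 8]
9 → extends → [1, 3, 5, 8, 9]
12 → extends → [1, 3, 5, 8, 9, 12]
11 → replaces 12 → [1, 3, 5, 8, 9, 11]
10 → replaces 11 → [1, 3, 5, 8, 9, 10]
Six tails, so the longest non-decreasing subsequence has length 6 (e.g. 2, 4, 5, 8, 9, 12).

6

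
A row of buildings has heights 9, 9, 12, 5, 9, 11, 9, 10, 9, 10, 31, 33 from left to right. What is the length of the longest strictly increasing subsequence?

5

Track the smallest tail for each achievable length (strict):
9 → extends → [9]
9 → already a tail → [9]
12 → extends → [9, 12]
5 → replaces 9 → [5, 12]
9 → replaces 12 → [5, 9]
11 → extends → [5, 9, 11]
9 → already a tail → [5, 9, 11]
10 → replaces 11 → [5, 9, 10]
9 → already a tail → [5, 9, 10]
10 → already a tail → [5, 9, 10]
31 → extends → [5, 9, 10, 31]
33 → extends → [5, 9, 10, 31, 33]
Five tails, so the longest strictly increasing subsequence has length 5 (e.g. 5, 9, 11, 31, 33).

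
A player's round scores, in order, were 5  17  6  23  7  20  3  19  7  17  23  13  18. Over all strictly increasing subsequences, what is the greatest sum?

Let S[i] be the best sum of a strictly increasing subsequence ending at i:
i:      1  2  3  4  5  6  7  8  9 10 11 12 13
a[i]:   5 17  6 23  7 20  3 19  7 17 23 13 18
S:      5 22 11 45 18 42  3 41 18 35 65 31 53
Maximum is 65 (e.g. 5 + 17 + 20 + 23).

65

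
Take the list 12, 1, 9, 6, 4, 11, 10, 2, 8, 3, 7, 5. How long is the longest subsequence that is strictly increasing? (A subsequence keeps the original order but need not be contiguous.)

4

Let dp[i] be the length of the longest such subsequence ending at index i:
i:      1  2  3  4  5  6  7  8  9 10 11 12
a[i]:  12  1  9  6  4 11 10  2  8  3  7  5
dp:     1  1  2  2  2  3  3  2  3  3  4  4
Maximum dp value is 4.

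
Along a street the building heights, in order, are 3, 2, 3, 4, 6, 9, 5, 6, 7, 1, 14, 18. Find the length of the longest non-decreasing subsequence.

8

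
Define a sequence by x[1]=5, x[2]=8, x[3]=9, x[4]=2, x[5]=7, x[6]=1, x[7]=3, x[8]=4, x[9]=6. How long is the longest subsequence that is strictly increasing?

4

Track the smallest tail for each achievable length (strict):
5 → extends → [5]
8 → extends → [5, 8]
9 → extends → [5, 8, 9]
2 → replaces 5 → [2, 8, 9]
7 → replaces 8 → [2, 7, 9]
1 → replaces 2 → [1, 7, 9]
3 → replaces 7 → [1, 3, 9]
4 → replaces 9 → [1, 3, 4]
6 → extends → [1, 3, 4, 6]
Four tails, so the longest strictly increasing subsequence has length 4 (e.g. 2, 3, 4, 6).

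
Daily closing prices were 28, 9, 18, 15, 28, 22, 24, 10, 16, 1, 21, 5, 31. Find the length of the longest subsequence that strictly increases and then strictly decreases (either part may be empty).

inc[i] = longest strictly increasing subsequence ending at i; dec[i] = longest strictly decreasing subsequence starting at i:
i:      1  2  3  4  5  6  7  8  9 10 11 12 13
a[i]:  28  9 18 15 28 22 24 10 16  1 21  5 31
inc:    1  1  2  2  3  3  4  2  3  1  4  2  5
dec:    5  2  4  3  4  3  3  2  2  1  2  1  1
Best peak at i=5 (value 28): inc=3, dec=4, length 3+4−1 = 6.

6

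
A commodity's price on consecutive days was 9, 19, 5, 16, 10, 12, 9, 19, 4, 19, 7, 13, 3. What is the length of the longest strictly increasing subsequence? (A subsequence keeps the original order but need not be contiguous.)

4

Track the smallest tail for each achievable length (strict):
9 → extends → [9]
19 → extends → [9, 19]
5 → replaces 9 → [5, 19]
16 → replaces 19 → [5, 16]
10 → replaces 16 → [5, 10]
12 → extends → [5, 10, 12]
9 → replaces 10 → [5, 9, 12]
19 → extends → [5, 9, 12, 19]
4 → replaces 5 → [4, 9, 12, 19]
19 → already a tail → [4, 9, 12, 19]
7 → replaces 9 → [4, 7, 12, 19]
13 → replaces 19 → [4, 7, 12, 13]
3 → replaces 4 → [3, 7, 12, 13]
Four tails, so the longest strictly increasing subsequence has length 4 (e.g. 9, 10, 12, 19).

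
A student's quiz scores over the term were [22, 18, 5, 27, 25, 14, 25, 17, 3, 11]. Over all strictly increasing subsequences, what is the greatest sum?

Let S[i] be the best sum of a strictly increasing subsequence ending at i:
i:      1  2  3  4  5  6  7  8  9 10
a[i]:  22 18  5 27 25 14 25 17  3 11
S:     22 18  5 49 47 19 47 36  3 16
Maximum is 49 (e.g. 22 + 27).

49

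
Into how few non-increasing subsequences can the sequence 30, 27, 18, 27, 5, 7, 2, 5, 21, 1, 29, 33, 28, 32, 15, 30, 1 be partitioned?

Place each on the leftmost legal pile:
30 → new pile 1 (tops now [30])
27 → pile 1 (tops now [27])
18 → pile 1 (tops now [18])
27 → new pile 2 (tops now [18, 27])
5 → pile 1 (tops now [5, 27])
7 → pile 2 (tops now [5, 7])
2 → pile 1 (tops now [2, 7])
5 → pile 2 (tops now [2, 5])
21 → new pile 3 (tops now [2, 5, 21])
1 → pile 1 (tops now [1, 5, 21])
29 → new pile 4 (tops now [1, 5, 21, 29])
33 → new pile 5 (tops now [1, 5, 21, 29, 33])
28 → pile 4 (tops now [1, 5, 21, 28, 33])
32 → pile 5 (tops now [1, 5, 21, 28, 32])
15 → pile 3 (tops now [1, 5, 15, 28, 32])
30 → pile 5 (tops now [1, 5, 15, 28, 30])
1 → pile 1 (tops now [1, 5, 15, 28, 30])
Five piles.

5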